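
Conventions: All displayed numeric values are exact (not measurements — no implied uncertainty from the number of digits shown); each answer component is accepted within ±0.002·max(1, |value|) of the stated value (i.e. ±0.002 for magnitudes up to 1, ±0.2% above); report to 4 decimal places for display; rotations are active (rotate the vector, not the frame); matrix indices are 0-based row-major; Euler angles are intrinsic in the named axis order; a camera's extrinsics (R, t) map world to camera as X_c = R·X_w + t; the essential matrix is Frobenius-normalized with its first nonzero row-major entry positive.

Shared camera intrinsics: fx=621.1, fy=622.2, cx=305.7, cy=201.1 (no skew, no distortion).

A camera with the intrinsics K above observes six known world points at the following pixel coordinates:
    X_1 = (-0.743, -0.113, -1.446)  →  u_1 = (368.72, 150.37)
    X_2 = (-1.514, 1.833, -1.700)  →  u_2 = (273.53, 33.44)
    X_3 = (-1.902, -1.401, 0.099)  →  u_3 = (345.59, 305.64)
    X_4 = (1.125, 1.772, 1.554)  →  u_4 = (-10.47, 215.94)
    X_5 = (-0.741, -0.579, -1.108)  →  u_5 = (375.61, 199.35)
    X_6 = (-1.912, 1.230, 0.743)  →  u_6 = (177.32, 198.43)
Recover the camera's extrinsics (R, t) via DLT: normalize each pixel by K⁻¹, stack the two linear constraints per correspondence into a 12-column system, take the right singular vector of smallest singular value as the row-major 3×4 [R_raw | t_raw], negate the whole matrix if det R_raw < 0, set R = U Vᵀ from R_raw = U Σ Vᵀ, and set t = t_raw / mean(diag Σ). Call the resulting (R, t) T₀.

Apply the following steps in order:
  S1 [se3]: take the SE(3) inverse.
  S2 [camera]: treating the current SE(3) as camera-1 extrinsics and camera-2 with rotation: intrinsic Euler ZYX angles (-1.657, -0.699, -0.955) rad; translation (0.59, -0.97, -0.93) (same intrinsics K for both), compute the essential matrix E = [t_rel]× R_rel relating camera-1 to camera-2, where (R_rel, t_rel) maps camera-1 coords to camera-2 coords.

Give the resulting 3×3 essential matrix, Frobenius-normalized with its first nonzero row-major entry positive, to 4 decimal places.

matrix = [0.0085 0.1504 0.1306; -0.1726 0.0589 -0.6728; 0.0918 -0.6803 -0.0549]

source (pnp_recover): camera pose = R=[-0.0206 -0.6937 -0.7200; -0.0021 -0.7201 0.6938; -0.9998 0.0158 0.0134], t=(-0.4000, 0.3299, 6.5193)
after S1 (invert_se3): R=[-0.0206 -0.0021 -0.9998; -0.6937 -0.7201 0.0158; -0.7200 0.6938 0.0134], t=(6.5103, -0.1426, -0.6042)
after S2 (essential): [0.0085 0.1504 0.1306; -0.1726 0.0589 -0.6728; 0.0918 -0.6803 -0.0549]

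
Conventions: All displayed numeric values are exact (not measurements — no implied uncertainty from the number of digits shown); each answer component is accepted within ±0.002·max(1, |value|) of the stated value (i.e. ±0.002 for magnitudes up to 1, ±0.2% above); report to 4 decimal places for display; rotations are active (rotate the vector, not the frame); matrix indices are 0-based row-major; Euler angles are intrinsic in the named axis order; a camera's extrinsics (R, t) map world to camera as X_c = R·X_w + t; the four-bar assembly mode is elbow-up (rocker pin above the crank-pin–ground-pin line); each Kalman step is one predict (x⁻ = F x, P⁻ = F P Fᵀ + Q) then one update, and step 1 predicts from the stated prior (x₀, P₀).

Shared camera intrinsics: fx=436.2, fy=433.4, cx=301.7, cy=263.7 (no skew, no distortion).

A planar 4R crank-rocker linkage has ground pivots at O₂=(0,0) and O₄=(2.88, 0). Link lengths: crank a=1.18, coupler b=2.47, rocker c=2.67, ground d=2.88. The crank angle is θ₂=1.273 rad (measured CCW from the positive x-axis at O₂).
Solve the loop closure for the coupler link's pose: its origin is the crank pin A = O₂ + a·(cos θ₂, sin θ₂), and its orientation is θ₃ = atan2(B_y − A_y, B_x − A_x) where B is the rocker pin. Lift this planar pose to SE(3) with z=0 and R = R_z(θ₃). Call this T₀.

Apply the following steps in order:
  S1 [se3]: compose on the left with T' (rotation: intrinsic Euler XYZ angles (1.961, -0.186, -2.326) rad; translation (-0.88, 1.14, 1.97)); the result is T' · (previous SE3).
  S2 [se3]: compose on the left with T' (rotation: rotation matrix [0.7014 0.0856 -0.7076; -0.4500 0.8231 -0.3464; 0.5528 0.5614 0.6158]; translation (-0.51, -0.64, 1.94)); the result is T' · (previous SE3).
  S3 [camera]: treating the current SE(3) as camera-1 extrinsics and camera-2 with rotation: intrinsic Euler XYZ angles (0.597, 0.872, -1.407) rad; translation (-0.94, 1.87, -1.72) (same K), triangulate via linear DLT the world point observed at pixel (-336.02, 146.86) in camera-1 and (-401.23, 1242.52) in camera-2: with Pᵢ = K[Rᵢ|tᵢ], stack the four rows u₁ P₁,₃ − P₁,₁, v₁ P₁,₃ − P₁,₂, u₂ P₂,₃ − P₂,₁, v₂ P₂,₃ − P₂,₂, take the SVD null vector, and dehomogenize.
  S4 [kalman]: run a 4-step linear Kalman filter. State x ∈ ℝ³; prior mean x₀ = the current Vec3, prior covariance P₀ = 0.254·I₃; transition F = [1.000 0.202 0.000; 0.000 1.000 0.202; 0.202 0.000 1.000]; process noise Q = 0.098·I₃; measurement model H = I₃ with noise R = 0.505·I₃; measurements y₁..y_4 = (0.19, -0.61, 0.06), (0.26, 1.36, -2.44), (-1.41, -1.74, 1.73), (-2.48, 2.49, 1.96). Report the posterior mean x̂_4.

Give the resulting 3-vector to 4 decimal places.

result = (-1.3568, 0.5163, 0.7224)

source (fourbar_fk): coupler pose = R=[0.7997 -0.6004 0.0000; 0.6004 0.7997 0.0000; 0.0000 0.0000 1.0000], t=(0.3462, 1.1281, 0.0000)
after S1 (compose_se3): R=[-0.1091 0.9767 -0.1849; 0.3970 -0.1277 -0.9089; -0.9113 -0.1726 -0.3738], t=(-0.3060, 1.4301, 0.9807)
after S2 (compose_se3): R=[0.6023 0.7962 0.0570; 0.6916 -0.4848 -0.5354; -0.3986 0.3619 -0.8427], t=(-1.2961, 0.3351, 3.1776)
after S3 (triangulate): (-1.8179, -1.6201, 0.9931)
after S4 (kf_track): (-1.3568, 0.5163, 0.7224)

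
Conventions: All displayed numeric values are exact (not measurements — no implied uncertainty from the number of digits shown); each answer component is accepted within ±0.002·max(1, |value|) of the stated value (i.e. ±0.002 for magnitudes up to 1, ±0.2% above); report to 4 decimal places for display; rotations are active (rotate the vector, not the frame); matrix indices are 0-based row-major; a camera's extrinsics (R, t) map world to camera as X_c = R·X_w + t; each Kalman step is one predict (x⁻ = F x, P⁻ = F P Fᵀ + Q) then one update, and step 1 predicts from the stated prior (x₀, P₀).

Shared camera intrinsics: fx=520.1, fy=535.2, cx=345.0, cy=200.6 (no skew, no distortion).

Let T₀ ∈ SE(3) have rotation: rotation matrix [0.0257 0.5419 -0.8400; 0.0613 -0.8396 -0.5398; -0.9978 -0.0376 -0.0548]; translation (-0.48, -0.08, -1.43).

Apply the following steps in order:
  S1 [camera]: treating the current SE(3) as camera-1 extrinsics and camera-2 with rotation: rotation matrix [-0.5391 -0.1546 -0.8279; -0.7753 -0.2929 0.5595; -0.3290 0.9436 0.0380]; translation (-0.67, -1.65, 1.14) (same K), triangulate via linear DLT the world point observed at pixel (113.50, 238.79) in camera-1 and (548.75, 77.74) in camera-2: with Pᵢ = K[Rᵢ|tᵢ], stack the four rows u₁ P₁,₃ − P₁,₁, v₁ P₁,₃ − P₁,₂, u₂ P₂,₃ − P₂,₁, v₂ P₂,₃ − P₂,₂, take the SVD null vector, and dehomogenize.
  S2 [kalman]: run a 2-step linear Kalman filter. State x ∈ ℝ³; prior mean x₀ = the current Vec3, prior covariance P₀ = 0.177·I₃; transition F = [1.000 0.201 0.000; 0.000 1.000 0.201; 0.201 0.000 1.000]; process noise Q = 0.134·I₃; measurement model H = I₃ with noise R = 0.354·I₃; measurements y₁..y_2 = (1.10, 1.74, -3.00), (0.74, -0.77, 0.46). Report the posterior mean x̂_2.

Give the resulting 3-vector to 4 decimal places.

after S1 (triangulate): (-1.8904, -0.0229, -0.3905)
after S2 (kf_track): (0.1964, -0.0037, -0.7530)

result = (0.1964, -0.0037, -0.7530)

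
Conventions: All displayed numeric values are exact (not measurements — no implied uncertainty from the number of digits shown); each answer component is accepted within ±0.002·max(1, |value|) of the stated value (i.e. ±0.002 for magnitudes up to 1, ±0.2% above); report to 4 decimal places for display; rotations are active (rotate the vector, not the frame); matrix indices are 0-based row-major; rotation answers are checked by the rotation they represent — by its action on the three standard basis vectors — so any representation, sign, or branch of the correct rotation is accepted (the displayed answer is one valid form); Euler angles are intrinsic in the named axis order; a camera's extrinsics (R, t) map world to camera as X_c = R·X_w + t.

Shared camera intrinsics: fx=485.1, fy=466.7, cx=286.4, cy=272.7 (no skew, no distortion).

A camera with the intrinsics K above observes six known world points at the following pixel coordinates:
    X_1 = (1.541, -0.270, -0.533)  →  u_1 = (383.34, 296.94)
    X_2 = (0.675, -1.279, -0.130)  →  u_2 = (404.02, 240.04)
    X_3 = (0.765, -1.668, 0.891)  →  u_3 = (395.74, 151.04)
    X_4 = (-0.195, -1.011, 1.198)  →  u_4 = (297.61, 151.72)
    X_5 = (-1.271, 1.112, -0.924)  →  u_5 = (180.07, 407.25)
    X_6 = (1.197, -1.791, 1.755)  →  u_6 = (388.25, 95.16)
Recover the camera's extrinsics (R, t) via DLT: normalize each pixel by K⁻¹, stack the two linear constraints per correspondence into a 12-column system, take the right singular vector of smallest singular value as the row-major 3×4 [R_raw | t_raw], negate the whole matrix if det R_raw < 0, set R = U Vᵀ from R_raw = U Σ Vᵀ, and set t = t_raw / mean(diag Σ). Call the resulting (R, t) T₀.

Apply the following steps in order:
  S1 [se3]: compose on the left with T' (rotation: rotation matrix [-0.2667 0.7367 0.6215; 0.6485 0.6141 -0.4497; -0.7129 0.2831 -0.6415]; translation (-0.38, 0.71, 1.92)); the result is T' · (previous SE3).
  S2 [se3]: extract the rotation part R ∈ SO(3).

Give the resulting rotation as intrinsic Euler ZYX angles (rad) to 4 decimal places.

rotation (euler_zyx) = (-0.0103, 1.2944, 2.0054)

source (pnp_recover): camera pose = R=[0.6113 -0.6869 -0.3931; -0.0730 0.4456 -0.8923; 0.7880 0.5741 0.2222], t=(0.0200, 0.1100, 5.8504)
after S1 (compose_se3): R=[0.2729 0.8682 -0.4144; -0.0028 -0.4300 -0.9028; -0.9620 0.2475 -0.1149], t=(3.3315, -1.8405, -1.8163)
after S2 (rot_of_se3): [0.2729 0.8682 -0.4144; -0.0028 -0.4300 -0.9028; -0.9620 0.2475 -0.1149]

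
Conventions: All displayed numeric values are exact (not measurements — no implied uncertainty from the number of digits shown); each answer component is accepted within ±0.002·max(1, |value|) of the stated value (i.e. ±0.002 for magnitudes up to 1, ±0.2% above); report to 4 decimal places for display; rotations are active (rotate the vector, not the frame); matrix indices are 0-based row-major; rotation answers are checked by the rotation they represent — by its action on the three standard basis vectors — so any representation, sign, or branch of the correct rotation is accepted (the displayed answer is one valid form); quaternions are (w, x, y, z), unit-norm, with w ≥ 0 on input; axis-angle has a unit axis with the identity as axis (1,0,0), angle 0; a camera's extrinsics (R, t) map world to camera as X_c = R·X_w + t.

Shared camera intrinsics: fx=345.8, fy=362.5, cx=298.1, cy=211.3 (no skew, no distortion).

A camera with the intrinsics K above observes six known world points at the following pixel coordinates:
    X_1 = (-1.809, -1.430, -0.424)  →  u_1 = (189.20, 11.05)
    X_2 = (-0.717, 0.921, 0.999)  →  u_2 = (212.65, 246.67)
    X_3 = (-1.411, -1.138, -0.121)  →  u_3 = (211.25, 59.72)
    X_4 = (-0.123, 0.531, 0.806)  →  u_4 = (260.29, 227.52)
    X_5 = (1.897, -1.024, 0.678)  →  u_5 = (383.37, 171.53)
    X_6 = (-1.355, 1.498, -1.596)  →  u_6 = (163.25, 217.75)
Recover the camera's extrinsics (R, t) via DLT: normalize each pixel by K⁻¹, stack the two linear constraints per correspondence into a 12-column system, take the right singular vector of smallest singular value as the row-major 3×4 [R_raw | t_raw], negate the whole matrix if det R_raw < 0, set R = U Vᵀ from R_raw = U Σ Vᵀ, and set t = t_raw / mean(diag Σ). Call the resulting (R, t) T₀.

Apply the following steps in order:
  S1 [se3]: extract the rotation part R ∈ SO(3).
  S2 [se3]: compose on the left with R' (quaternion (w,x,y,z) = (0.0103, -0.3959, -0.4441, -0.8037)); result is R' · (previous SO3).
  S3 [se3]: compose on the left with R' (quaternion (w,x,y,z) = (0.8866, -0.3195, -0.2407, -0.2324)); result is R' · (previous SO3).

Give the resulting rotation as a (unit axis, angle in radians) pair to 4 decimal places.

rotation (axis_angle) = ((0.4068, 0.3600, 0.8396), 2.1569)

source (pnp_recover): camera pose = R=[0.9136 -0.1383 -0.3823; 0.2676 0.9126 0.3093; 0.3061 -0.3849 0.8707], t=(-0.0698, -0.4698, 4.6971)
after S1 (rot_of_se3): [0.9136 -0.1383 -0.3823; 0.2676 0.9126 0.3093; 0.3061 -0.3849 0.8707]
after S2 (compose_so3): [-0.3365 0.1895 0.9224; 0.3652 -0.8766 0.3133; 0.8680 0.4423 0.2258]
after S3 (compose_so3): [-0.2961 -0.4720 0.8304; 0.9269 -0.3519 0.1305; 0.2307 0.8083 0.5417]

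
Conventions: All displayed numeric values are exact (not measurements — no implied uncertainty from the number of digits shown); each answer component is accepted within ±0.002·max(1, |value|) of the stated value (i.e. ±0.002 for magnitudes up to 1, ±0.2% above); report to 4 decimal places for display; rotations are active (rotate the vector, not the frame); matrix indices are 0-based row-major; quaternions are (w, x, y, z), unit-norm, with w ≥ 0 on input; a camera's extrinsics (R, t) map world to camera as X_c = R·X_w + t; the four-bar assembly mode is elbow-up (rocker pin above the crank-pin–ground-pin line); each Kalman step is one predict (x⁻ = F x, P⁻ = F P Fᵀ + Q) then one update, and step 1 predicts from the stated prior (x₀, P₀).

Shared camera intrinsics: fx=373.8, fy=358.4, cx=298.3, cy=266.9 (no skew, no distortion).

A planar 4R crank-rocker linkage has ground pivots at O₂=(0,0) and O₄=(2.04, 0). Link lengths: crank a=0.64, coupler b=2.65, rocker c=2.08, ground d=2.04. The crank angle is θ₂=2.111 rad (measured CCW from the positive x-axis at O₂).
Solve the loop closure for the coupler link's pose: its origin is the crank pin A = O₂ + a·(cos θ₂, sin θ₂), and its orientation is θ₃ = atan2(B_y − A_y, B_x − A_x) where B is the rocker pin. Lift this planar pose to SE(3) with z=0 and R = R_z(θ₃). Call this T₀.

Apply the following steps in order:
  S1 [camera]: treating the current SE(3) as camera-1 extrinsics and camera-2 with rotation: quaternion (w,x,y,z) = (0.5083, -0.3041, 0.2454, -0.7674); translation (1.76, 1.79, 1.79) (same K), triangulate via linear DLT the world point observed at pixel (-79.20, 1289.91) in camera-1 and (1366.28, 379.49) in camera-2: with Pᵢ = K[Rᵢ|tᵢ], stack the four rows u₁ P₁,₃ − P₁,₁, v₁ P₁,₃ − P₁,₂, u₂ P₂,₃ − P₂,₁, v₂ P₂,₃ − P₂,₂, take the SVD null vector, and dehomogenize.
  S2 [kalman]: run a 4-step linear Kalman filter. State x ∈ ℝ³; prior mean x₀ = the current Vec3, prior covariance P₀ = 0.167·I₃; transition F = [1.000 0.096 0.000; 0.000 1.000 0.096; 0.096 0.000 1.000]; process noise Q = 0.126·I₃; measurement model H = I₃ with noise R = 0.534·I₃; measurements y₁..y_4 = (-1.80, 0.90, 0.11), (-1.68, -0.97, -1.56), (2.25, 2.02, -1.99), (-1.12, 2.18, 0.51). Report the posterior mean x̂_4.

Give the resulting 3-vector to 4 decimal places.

source (fourbar_fk): coupler pose = R=[0.8187 -0.5742 0.0000; 0.5742 0.8187 0.0000; 0.0000 0.0000 1.0000], t=(-0.3292, 0.5489, 0.0000)
after S1 (triangulate): (0.6821, 1.9757, 0.8962)
after S2 (kf_track): (-0.0193, 1.4871, -0.3350)

result = (-0.0193, 1.4871, -0.3350)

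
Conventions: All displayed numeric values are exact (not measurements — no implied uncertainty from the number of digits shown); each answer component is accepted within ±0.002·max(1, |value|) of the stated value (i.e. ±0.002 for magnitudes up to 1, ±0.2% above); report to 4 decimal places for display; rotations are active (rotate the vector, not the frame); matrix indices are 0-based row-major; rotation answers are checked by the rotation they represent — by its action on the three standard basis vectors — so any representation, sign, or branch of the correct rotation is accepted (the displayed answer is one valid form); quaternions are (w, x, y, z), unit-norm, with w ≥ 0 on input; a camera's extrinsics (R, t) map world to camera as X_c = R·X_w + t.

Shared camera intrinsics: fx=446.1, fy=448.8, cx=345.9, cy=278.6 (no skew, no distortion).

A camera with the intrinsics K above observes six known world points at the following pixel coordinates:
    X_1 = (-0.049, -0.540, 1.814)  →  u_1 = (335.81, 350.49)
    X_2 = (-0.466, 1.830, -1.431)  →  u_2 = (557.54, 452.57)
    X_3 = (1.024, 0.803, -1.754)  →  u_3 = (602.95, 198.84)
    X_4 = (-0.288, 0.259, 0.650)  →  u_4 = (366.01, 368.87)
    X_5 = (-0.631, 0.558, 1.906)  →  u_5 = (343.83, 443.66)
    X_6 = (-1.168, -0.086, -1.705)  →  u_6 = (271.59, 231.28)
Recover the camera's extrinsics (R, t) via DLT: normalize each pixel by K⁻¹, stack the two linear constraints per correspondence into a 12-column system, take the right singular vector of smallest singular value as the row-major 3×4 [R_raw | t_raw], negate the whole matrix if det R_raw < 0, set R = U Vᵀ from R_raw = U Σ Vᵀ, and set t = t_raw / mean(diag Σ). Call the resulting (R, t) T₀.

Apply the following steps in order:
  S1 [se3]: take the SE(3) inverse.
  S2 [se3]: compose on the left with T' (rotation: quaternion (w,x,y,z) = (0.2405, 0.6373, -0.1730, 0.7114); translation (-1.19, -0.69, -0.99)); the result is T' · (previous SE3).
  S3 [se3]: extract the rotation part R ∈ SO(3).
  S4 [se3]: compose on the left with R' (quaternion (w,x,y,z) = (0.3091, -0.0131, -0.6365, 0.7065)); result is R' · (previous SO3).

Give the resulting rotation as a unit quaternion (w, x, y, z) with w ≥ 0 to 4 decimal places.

source (pnp_recover): camera pose = R=[0.8276 0.5522 -0.1007; -0.3994 0.7053 0.5857; 0.3945 -0.4445 0.8043], t=(0.3800, 0.3000, 4.5699)
after S1 (invert_se3): R=[0.8276 -0.3994 0.3945; 0.5522 0.7053 -0.4445; -0.1007 0.5857 0.8043], t=(-1.9975, 1.6096, -3.8129)
after S2 (compose_se3): R=[-0.4533 0.1142 0.8840; -0.2989 -0.9538 -0.0301; 0.8397 -0.2779 0.4665], t=(-5.0918, -0.1528, -3.3576)
after S3 (rot_of_se3): [-0.4533 0.1142 0.8840; -0.2989 -0.9538 -0.0301; 0.8397 -0.2779 0.4665]
after S4 (compose_so3): [0.1461 0.4228 -0.8943; -0.9544 0.2982 -0.0150; 0.2603 0.8558 0.4471]

rotation (quat) = (0.6876, 0.3166, -0.4198, -0.5007)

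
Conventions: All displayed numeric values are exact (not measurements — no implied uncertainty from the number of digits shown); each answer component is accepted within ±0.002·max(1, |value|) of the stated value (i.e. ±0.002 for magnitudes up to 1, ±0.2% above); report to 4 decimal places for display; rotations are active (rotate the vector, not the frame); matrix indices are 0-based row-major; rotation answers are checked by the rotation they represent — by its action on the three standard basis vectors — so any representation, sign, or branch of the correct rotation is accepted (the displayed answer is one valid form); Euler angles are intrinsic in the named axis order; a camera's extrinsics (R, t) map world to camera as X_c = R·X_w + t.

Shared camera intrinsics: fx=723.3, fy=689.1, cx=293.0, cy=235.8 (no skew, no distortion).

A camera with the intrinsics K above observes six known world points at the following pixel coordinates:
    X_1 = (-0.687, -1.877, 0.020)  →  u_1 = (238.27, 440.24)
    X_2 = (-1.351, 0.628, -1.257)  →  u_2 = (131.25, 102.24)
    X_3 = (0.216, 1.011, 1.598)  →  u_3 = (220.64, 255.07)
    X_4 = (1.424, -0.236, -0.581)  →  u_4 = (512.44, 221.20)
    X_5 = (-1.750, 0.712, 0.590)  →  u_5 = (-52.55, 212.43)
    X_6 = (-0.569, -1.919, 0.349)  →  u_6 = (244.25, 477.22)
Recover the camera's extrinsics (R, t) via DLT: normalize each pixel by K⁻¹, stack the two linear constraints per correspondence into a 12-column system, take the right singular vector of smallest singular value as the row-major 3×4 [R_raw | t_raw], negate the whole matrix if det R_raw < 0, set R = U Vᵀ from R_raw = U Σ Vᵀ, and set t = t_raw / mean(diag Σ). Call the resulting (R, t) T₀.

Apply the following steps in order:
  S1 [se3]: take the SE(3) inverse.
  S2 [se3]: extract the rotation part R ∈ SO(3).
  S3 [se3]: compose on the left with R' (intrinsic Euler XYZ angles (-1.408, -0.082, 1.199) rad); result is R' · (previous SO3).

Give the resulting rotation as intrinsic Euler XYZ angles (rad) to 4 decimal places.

source (pnp_recover): camera pose = R=[0.9732 -0.1554 -0.1695; -0.0402 -0.8407 0.5400; -0.2264 -0.5187 -0.8244], t=(-0.0499, 0.0700, 4.5737)
after S1 (invert_se3): R=[0.9732 -0.0402 -0.2264; -0.1554 -0.8407 -0.5187; -0.1695 0.5400 -0.8244], t=(1.0869, 2.4235, 3.7245)
after S2 (rot_of_se3): [0.9732 -0.0402 -0.2264; -0.1554 -0.8407 -0.5187; -0.1695 0.5400 -0.8244]
after S3 (compose_so3): [0.5105 0.7218 0.4672; 0.0114 0.5376 -0.8431; -0.8598 0.4358 0.2662]

rotation (euler_xyz) = (1.2649, 0.4861, -0.9552)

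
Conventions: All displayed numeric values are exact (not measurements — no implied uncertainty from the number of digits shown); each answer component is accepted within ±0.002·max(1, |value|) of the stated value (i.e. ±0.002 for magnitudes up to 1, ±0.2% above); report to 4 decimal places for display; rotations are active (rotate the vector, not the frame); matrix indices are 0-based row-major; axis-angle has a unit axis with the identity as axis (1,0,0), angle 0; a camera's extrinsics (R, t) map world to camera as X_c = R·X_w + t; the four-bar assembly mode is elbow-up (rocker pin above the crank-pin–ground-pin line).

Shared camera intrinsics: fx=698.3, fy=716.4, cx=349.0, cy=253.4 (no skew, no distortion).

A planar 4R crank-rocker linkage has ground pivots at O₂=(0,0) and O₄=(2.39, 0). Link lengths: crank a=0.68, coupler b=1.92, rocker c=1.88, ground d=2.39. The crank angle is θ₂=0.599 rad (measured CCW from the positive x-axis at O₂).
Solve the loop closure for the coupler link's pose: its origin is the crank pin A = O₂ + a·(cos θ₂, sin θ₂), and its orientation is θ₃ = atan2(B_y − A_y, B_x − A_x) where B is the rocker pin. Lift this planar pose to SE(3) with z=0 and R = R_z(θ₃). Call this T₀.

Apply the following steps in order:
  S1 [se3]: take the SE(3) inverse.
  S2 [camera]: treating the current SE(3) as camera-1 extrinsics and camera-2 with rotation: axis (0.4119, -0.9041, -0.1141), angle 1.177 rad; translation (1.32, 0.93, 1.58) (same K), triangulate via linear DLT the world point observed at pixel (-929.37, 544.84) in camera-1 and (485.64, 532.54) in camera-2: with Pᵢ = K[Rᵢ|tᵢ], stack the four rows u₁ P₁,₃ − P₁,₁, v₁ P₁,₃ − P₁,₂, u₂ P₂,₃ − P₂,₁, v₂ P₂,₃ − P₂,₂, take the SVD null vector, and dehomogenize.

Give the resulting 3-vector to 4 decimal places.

result = (-0.8412, -0.6032, 0.9145)

source (fourbar_fk): coupler pose = R=[0.6737 -0.7390 0.0000; 0.7390 0.6737 0.0000; 0.0000 0.0000 1.0000], t=(0.5616, 0.3834, 0.0000)
after S1 (invert_se3): R=[0.6737 0.7390 0.0000; -0.7390 0.6737 -0.0000; 0.0000 0.0000 1.0000], t=(-0.6617, 0.1567, 0.0000)
after S2 (triangulate): (-0.8412, -0.6032, 0.9145)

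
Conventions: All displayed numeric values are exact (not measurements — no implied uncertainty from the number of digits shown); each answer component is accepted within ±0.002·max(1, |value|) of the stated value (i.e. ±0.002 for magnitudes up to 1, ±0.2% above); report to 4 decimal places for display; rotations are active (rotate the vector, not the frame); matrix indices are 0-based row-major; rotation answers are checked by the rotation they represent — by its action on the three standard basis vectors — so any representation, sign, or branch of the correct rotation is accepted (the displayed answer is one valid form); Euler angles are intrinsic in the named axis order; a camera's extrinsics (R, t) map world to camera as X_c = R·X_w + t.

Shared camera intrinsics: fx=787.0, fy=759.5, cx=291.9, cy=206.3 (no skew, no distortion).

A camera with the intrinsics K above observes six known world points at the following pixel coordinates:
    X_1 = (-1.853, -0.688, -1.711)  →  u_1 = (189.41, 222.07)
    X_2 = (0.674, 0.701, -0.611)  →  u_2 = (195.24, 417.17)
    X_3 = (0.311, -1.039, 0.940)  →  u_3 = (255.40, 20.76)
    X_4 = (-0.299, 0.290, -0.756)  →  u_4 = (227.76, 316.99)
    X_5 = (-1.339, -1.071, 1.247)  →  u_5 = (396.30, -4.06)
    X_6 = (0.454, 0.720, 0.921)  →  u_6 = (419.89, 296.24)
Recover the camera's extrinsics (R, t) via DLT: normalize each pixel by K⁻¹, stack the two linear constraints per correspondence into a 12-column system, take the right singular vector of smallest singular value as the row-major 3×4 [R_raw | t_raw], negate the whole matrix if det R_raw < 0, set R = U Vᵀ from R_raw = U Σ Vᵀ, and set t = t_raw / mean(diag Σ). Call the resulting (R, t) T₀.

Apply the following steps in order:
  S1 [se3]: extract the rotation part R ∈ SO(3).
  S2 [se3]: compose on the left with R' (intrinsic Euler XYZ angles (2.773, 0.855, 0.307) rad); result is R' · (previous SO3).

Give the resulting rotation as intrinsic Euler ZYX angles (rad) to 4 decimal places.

source (pnp_recover): camera pose = R=[-0.4451 0.5289 0.7226; 0.1934 0.8447 -0.4991; -0.8743 -0.0824 -0.4783], t=(-0.1900, 0.2400, 4.9204)
after S1 (rot_of_se3): [-0.4451 0.5289 0.7226; 0.1934 0.8447 -0.4991; -0.8743 -0.0824 -0.4783]
after S2 (compose_so3): [-0.9765 0.1011 0.1901; 0.0290 -0.8130 0.5815; 0.2134 0.5733 0.7910]

rotation (euler_zyx) = (3.1119, -0.2150, 0.6272)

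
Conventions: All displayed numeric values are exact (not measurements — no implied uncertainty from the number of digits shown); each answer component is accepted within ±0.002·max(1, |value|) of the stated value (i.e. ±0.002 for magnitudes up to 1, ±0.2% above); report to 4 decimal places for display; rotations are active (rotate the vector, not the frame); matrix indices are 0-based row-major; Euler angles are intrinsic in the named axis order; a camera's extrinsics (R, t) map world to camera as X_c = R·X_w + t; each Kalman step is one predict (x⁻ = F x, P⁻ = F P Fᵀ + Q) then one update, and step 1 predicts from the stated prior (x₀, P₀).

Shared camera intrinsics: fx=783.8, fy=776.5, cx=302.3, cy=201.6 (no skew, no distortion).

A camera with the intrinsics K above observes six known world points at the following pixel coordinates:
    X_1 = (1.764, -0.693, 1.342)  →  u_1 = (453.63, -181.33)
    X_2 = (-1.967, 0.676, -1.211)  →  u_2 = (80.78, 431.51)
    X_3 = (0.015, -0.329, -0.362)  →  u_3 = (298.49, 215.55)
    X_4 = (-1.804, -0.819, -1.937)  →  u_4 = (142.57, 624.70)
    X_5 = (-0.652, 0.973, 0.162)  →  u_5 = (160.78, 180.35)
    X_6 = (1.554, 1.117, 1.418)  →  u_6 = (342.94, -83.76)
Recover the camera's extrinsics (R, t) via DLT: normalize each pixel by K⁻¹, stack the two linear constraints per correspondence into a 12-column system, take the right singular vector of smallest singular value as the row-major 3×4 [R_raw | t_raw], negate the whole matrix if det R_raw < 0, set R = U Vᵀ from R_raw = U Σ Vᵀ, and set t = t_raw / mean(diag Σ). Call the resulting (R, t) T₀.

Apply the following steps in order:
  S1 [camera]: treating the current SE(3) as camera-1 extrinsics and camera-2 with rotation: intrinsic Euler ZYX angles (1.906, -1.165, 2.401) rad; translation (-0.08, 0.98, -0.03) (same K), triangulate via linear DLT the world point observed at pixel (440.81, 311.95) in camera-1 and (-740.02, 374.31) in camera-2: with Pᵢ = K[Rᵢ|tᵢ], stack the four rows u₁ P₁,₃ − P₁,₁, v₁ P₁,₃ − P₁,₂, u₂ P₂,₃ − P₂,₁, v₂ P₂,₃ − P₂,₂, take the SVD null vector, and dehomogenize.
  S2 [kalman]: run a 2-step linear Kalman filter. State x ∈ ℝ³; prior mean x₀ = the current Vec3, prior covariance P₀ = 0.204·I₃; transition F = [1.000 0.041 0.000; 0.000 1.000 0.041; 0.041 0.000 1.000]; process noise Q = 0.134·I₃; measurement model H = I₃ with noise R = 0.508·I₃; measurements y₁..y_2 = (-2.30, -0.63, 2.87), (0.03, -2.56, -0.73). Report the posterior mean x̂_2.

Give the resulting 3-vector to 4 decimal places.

result = (-0.3677, -1.3133, -0.1075)

source (pnp_recover): camera pose = R=[0.8857 -0.1770 -0.4293; -0.4449 -0.0592 -0.8936; 0.1328 0.9824 -0.1311], t=(-0.2499, -0.2499, 5.0689)
after S1 (triangulate): (0.5585, -0.3623, -1.3227)
after S2 (kf_track): (-0.3677, -1.3133, -0.1075)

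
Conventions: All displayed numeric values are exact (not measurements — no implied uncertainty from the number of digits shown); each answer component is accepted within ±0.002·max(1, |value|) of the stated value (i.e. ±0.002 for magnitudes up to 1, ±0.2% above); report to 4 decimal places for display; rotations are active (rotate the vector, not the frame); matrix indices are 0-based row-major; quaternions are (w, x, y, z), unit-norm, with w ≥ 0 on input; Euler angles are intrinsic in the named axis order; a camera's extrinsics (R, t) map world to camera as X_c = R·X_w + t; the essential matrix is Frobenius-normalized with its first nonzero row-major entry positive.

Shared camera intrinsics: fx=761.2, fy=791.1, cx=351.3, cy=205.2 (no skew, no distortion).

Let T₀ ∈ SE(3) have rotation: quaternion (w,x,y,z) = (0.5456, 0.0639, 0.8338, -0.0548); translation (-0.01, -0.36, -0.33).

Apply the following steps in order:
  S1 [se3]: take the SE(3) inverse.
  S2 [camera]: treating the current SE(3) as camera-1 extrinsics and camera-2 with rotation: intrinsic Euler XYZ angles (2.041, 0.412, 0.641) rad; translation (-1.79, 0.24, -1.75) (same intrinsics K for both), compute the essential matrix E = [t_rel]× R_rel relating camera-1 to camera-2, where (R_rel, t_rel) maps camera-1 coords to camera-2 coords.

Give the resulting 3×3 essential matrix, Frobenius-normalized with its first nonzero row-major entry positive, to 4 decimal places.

after S1 (invert_se3): R=[-0.3965 0.0468 -0.9169; 0.1664 0.9858 -0.0217; 0.9028 -0.1611 -0.3986], t=(-0.2897, 0.3494, -0.1805)
after S2 (essential): [0.3815 -0.1325 0.3454; 0.4039 0.5468 0.0245; -0.2020 0.3382 -0.3159]

matrix = [0.3815 -0.1325 0.3454; 0.4039 0.5468 0.0245; -0.2020 0.3382 -0.3159]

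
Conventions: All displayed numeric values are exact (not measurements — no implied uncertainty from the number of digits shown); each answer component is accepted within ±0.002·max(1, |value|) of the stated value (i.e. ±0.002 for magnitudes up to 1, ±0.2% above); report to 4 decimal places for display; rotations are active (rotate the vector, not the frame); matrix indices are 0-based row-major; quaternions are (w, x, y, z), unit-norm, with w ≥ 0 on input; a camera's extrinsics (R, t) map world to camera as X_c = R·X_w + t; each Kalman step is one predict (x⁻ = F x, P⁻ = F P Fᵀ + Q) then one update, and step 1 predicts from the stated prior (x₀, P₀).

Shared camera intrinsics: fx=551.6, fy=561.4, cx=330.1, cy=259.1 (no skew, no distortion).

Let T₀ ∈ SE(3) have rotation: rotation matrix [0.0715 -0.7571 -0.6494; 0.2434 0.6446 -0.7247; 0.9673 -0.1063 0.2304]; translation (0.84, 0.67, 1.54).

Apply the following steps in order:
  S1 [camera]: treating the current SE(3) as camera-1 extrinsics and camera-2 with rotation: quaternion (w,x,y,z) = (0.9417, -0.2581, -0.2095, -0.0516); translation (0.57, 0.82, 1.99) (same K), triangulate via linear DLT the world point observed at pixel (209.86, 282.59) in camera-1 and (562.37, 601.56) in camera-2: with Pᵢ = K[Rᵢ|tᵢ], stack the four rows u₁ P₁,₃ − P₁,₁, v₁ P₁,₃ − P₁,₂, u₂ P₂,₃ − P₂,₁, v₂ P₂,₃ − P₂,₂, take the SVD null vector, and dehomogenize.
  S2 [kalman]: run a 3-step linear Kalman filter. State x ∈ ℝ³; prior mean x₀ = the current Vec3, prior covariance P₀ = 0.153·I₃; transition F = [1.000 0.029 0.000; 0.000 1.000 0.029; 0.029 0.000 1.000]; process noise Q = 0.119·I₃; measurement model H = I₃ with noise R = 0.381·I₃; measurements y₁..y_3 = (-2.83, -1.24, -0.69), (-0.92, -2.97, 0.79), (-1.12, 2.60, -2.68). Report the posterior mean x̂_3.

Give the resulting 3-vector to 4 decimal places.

after S1 (triangulate): (1.8401, 0.6844, 1.9381)
after S2 (kf_track): (-0.7649, 0.3360, -0.6611)

result = (-0.7649, 0.3360, -0.6611)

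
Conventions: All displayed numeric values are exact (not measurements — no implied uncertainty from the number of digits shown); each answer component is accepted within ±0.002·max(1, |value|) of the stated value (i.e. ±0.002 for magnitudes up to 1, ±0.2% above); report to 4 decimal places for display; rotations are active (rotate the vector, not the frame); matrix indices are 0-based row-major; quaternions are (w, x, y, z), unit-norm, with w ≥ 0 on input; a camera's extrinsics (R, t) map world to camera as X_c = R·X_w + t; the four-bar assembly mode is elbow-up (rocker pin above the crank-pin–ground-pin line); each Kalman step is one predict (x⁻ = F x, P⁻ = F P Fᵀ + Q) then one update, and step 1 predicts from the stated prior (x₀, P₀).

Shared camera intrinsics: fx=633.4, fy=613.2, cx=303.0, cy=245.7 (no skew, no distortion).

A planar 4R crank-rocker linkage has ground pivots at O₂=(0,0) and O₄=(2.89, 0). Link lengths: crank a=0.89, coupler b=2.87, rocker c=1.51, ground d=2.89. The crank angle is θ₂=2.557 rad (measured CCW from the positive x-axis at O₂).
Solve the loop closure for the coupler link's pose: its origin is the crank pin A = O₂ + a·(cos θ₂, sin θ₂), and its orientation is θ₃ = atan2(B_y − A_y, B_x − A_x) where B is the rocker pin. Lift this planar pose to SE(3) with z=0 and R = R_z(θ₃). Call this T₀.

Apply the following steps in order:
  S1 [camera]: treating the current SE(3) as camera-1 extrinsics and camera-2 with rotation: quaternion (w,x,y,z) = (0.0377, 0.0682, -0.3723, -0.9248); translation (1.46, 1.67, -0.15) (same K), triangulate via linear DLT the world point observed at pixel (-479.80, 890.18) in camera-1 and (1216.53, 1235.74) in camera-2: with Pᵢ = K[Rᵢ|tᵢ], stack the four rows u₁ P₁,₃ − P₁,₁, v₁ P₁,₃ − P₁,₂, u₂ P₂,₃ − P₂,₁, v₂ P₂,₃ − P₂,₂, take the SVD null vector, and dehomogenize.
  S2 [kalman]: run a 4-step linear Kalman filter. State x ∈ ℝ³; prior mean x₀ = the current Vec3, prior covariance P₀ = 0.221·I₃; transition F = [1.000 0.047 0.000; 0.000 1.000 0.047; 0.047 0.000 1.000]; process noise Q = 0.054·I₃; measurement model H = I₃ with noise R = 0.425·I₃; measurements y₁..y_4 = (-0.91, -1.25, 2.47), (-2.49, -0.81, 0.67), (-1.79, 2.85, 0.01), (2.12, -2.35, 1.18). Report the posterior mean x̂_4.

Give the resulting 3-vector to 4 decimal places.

result = (-0.3299, -0.1264, 0.8941)

source (fourbar_fk): coupler pose = R=[0.9654 -0.2609 0.0000; 0.2609 0.9654 0.0000; 0.0000 0.0000 1.0000], t=(-0.7422, 0.4912, 0.0000)
after S1 (triangulate): (-0.3924, 0.7594, 1.0674)
after S2 (kf_track): (-0.3299, -0.1264, 0.8941)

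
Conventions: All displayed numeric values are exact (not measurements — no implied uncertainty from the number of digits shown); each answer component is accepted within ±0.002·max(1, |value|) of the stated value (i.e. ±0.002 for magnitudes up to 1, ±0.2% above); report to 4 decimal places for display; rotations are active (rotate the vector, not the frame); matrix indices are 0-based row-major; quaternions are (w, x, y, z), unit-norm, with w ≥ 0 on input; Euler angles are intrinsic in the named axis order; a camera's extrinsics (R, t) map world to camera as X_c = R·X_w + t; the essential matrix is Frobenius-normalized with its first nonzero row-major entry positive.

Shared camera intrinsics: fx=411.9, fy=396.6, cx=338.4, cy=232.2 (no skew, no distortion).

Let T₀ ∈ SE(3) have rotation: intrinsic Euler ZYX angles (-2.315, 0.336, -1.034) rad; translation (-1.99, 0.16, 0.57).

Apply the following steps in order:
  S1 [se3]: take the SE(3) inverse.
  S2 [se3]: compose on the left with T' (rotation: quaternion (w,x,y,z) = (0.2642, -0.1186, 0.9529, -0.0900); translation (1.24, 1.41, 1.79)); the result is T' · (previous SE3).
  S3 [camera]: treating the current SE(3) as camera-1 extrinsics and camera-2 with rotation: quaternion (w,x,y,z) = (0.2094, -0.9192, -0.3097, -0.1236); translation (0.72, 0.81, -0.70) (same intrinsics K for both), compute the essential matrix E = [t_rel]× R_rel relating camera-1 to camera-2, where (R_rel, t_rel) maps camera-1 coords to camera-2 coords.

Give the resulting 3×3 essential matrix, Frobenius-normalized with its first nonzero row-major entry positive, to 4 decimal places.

matrix = [0.1177 0.1162 -0.3862; -0.5223 0.2808 -0.3403; -0.4248 -0.0407 0.4171]

after S1 (invert_se3): R=[-0.6395 -0.6945 -0.3297; 0.5681 -0.1380 -0.8113; 0.5179 -0.7061 0.4828], t=(-0.9736, 1.6151, 0.8685)
after S2 (compose_se3): R=[0.7027 0.2320 0.6726; 0.6615 0.1350 -0.7377; -0.2619 0.9633 -0.0586], t=(2.2179, 3.1253, 1.1480)
after S3 (essential): [0.1177 0.1162 -0.3862; -0.5223 0.2808 -0.3403; -0.4248 -0.0407 0.4171]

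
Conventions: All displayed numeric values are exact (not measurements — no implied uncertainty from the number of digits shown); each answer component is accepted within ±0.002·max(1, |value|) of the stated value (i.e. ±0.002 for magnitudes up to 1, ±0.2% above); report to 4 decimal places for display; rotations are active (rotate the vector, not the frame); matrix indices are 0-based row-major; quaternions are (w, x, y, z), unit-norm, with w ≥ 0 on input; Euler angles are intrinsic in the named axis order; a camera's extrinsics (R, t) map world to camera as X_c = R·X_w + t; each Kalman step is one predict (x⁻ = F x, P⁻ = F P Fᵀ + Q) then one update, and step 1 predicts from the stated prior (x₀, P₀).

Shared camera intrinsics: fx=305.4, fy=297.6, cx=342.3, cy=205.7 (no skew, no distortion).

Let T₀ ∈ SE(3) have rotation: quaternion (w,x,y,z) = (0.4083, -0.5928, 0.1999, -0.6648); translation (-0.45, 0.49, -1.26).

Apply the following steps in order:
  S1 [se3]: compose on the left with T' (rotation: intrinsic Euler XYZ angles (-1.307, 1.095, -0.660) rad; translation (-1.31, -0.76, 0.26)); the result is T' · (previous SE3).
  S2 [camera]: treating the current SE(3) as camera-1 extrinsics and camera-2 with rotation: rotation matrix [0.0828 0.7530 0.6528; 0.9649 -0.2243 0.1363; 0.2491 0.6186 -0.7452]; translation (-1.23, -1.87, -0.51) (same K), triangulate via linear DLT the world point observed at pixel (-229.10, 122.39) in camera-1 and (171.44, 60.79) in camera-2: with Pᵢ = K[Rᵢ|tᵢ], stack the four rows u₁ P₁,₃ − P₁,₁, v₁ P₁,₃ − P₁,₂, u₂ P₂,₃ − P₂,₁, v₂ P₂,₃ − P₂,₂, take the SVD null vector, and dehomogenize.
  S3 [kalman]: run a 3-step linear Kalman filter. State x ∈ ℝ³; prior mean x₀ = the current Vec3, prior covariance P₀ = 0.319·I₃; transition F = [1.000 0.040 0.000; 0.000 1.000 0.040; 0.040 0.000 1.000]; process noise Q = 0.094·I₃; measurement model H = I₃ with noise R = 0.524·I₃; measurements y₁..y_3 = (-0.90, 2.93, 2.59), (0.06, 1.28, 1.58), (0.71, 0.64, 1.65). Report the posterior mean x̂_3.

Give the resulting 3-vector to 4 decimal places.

result = (0.6030, 1.3405, 1.3905)

after S1 (compose_se3): R=[0.3496 -0.7206 0.5987; 0.4957 -0.4000 -0.7709; 0.7950 0.5663 0.2174], t=(-2.4553, -1.0970, -0.5178)
after S2 (triangulate): (1.8170, 1.0705, -0.2752)
after S3 (kf_track): (0.6030, 1.3405, 1.3905)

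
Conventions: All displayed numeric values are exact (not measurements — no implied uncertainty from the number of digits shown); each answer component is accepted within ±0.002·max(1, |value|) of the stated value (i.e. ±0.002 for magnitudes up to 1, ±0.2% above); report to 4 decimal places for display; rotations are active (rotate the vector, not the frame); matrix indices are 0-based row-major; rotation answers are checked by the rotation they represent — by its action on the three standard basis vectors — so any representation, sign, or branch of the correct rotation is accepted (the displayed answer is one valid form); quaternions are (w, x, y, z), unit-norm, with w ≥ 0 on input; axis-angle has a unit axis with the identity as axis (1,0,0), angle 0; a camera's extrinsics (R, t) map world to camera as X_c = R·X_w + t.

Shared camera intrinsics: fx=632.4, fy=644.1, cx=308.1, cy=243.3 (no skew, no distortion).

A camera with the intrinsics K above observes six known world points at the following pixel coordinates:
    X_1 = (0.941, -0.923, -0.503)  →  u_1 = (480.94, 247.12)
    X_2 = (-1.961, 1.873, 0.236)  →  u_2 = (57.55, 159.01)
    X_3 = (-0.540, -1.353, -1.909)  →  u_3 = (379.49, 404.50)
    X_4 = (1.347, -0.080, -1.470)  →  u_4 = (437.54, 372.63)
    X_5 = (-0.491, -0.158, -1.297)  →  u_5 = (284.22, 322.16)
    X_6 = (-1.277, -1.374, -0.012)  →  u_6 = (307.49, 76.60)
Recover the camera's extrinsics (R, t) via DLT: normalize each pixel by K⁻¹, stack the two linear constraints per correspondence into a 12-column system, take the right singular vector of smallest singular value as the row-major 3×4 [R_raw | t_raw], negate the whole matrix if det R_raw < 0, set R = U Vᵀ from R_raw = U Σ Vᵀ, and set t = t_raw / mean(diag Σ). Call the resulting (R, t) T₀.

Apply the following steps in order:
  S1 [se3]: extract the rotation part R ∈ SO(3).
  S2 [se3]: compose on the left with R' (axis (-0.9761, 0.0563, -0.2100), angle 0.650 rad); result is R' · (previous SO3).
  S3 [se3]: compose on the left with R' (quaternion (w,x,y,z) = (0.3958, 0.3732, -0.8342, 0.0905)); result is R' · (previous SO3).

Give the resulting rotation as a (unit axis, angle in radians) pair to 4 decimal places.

rotation (axis_angle) = ((0.2695, -0.8730, 0.4065), 2.8399)

source (pnp_recover): camera pose = R=[0.8030 -0.5913 0.0749; 0.2263 0.1862 -0.9561; 0.5514 0.7847 0.2833], t=(0.2100, -0.4901, 5.7401)
after S1 (rot_of_se3): [0.8030 -0.5913 0.0749; 0.2263 0.1862 -0.9561; 0.5514 0.7847 0.2833]
after S2 (compose_so3): [0.8633 -0.5045 -0.0151; 0.3936 0.6917 -0.6054; 0.3159 0.5167 0.7958]
after S3 (compose_so3): [-0.8129 -0.5807 -0.0452; -0.3391 0.5350 -0.7738; 0.4735 -0.6136 -0.6318]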